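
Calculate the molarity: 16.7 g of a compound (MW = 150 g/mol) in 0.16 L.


C = (mass / MW) / volume
C = (16.7 / 150) / 0.16
C = 0.6958 M

0.6958 M


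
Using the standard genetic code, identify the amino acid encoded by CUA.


Standard genetic code lookup.
Codon CUA -> Leu

Leu


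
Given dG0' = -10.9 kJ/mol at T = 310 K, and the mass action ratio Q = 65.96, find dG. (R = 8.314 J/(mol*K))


dG = dG0' + RT * ln(Q) / 1000
dG = -10.9 + 8.314 * 310 * ln(65.96) / 1000
dG = -0.1034 kJ/mol

-0.1034 kJ/mol


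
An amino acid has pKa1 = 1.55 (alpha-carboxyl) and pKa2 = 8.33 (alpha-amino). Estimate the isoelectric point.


pI = (pKa1 + pKa2) / 2
pI = (1.55 + 8.33) / 2
pI = 4.94

4.94


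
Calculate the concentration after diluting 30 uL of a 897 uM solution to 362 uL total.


C2 = C1 * V1 / V2
C2 = 897 * 30 / 362
C2 = 74.337 uM

74.337 uM


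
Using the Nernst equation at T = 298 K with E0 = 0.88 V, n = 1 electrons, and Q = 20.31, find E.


E = E0 - (RT/nF) * ln(Q)
E = 0.88 - (8.314 * 298 / (1 * 96485)) * ln(20.31)
E = 0.8027 V

0.8027 V


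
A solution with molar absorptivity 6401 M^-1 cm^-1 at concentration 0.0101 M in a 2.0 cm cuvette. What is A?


A = epsilon * c * l
A = 6401 * 0.0101 * 2.0
A = 129.3002

129.3002


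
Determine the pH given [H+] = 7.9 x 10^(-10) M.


pH = -log10([H+])
pH = -log10(7.9 x 10^(-10))
pH = 9.1024

9.1024


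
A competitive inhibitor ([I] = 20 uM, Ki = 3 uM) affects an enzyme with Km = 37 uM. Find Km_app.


Km_app = Km * (1 + [I]/Ki)
Km_app = 37 * (1 + 20/3)
Km_app = 283.6667 uM

283.6667 uM


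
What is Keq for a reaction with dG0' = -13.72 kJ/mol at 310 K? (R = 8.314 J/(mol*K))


Keq = exp(-dG0 * 1000 / (R * T))
Keq = exp(-(-13.72) * 1000 / (8.314 * 310))
Keq = 205.0631

205.0631


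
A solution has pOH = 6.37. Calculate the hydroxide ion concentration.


[OH-] = 10^(-pOH)
[OH-] = 10^(-6.37)
[OH-] = 4.266e-07 M

4.266e-07 M


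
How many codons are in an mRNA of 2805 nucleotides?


codons = nucleotides / 3
codons = 2805 / 3 = 935

935


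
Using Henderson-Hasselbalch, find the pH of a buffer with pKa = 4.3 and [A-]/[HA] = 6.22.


pH = pKa + log10([A-]/[HA])
pH = 4.3 + log10(6.22)
pH = 5.0938

5.0938


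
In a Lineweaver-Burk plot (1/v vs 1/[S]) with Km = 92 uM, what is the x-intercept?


x-intercept = -1/Km
= -1/92
= -0.0109 1/uM

-0.0109 1/uM


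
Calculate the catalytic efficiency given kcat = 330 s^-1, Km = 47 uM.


Catalytic efficiency = kcat / Km
= 330 / 47
= 7.0213 uM^-1*s^-1

7.0213 uM^-1*s^-1


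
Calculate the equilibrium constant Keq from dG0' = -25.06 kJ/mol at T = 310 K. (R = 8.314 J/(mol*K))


Keq = exp(-dG0 * 1000 / (R * T))
Keq = exp(-(-25.06) * 1000 / (8.314 * 310))
Keq = 16700.6512

16700.6512


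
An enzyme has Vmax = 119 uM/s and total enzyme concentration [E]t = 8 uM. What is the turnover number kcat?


kcat = Vmax / [E]t
kcat = 119 / 8
kcat = 14.875 s^-1

14.875 s^-1


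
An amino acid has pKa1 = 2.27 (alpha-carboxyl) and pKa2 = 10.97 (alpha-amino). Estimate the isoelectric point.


pI = (pKa1 + pKa2) / 2
pI = (2.27 + 10.97) / 2
pI = 6.62

6.62


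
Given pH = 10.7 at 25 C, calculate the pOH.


pOH = 14 - pH
pOH = 14 - 10.7
pOH = 3.3

3.3


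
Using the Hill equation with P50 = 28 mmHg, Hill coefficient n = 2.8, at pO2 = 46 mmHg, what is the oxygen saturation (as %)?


Y = pO2^n / (P50^n + pO2^n)
Y = 46^2.8 / (28^2.8 + 46^2.8)
Y = 80.06%

80.06%


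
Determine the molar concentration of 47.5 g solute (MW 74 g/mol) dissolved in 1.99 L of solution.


C = (mass / MW) / volume
C = (47.5 / 74) / 1.99
C = 0.3226 M

0.3226 M


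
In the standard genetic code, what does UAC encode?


Standard genetic code lookup.
Codon UAC -> Tyr

Tyr


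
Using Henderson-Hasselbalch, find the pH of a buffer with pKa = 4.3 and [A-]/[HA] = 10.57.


pH = pKa + log10([A-]/[HA])
pH = 4.3 + log10(10.57)
pH = 5.3241

5.3241


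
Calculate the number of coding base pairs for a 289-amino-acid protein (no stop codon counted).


Each amino acid = 1 codon = 3 bp
bp = 289 * 3 = 867 bp

867 bp


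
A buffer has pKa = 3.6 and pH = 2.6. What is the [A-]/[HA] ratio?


[A-]/[HA] = 10^(pH - pKa)
= 10^(2.6 - 3.6)
= 0.1

0.1


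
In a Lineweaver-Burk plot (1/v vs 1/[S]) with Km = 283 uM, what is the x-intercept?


x-intercept = -1/Km
= -1/283
= -0.0035 1/uM

-0.0035 1/uM


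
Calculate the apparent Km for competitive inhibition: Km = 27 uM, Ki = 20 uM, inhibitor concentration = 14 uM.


Km_app = Km * (1 + [I]/Ki)
Km_app = 27 * (1 + 14/20)
Km_app = 45.9 uM

45.9 uM


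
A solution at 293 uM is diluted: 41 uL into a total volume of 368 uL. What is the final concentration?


C2 = C1 * V1 / V2
C2 = 293 * 41 / 368
C2 = 32.644 uM

32.644 uM


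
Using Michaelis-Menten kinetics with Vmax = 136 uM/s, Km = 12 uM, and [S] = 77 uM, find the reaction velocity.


v = Vmax * [S] / (Km + [S])
v = 136 * 77 / (12 + 77)
v = 117.6629 uM/s

117.6629 uM/s


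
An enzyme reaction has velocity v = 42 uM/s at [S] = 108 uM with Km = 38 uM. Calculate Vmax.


Vmax = v * (Km + [S]) / [S]
Vmax = 42 * (38 + 108) / 108
Vmax = 56.7778 uM/s

56.7778 uM/s


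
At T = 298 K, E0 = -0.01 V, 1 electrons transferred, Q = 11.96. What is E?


E = E0 - (RT/nF) * ln(Q)
E = -0.01 - (8.314 * 298 / (1 * 96485)) * ln(11.96)
E = -0.0737 V

-0.0737 V


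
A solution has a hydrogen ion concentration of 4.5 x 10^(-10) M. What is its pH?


pH = -log10([H+])
pH = -log10(4.5 x 10^(-10))
pH = 9.3468

9.3468


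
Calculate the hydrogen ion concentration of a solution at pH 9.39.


[H+] = 10^(-pH)
[H+] = 10^(-9.39)
[H+] = 4.074e-10 M

4.074e-10 M


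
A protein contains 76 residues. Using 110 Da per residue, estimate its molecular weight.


MW = n_residues * 110 Da
MW = 76 * 110
MW = 8360 Da

8360 Da


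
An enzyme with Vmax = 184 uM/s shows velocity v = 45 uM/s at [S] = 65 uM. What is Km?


Km = [S] * (Vmax - v) / v
Km = 65 * (184 - 45) / 45
Km = 200.7778 uM

200.7778 uM


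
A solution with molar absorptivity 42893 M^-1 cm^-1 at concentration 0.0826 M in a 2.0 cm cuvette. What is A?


A = epsilon * c * l
A = 42893 * 0.0826 * 2.0
A = 7085.9236

7085.9236


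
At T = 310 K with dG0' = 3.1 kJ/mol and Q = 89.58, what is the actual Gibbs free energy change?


dG = dG0' + RT * ln(Q) / 1000
dG = 3.1 + 8.314 * 310 * ln(89.58) / 1000
dG = 14.6855 kJ/mol

14.6855 kJ/mol


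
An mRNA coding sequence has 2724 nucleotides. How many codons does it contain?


codons = nucleotides / 3
codons = 2724 / 3 = 908

908


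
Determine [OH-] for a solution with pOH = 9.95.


[OH-] = 10^(-pOH)
[OH-] = 10^(-9.95)
[OH-] = 1.122e-10 M

1.122e-10 M


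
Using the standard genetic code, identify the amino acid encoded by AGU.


Standard genetic code lookup.
Codon AGU -> Ser

Ser


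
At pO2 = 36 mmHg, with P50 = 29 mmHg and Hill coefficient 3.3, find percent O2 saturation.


Y = pO2^n / (P50^n + pO2^n)
Y = 36^3.3 / (29^3.3 + 36^3.3)
Y = 67.12%

67.12%


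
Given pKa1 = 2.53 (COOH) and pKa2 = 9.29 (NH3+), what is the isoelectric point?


pI = (pKa1 + pKa2) / 2
pI = (2.53 + 9.29) / 2
pI = 5.91

5.91


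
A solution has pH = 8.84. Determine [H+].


[H+] = 10^(-pH)
[H+] = 10^(-8.84)
[H+] = 1.445e-09 M

1.445e-09 M


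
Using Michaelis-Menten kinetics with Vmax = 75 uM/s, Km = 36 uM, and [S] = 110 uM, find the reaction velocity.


v = Vmax * [S] / (Km + [S])
v = 75 * 110 / (36 + 110)
v = 56.5068 uM/s

56.5068 uM/s


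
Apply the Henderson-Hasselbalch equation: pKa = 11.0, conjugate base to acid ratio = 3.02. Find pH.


pH = pKa + log10([A-]/[HA])
pH = 11.0 + log10(3.02)
pH = 11.48

11.48


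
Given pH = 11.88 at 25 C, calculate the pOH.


pOH = 14 - pH
pOH = 14 - 11.88
pOH = 2.12

2.12


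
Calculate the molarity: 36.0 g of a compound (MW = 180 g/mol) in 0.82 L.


C = (mass / MW) / volume
C = (36.0 / 180) / 0.82
C = 0.2439 M

0.2439 M


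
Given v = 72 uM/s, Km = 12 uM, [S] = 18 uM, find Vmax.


Vmax = v * (Km + [S]) / [S]
Vmax = 72 * (12 + 18) / 18
Vmax = 120.0 uM/s

120.0 uM/s


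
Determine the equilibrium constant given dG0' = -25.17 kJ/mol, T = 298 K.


Keq = exp(-dG0 * 1000 / (R * T))
Keq = exp(-(-25.17) * 1000 / (8.314 * 298))
Keq = 25826.0687

25826.0687


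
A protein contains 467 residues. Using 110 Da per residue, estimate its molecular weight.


MW = n_residues * 110 Da
MW = 467 * 110
MW = 51370 Da

51370 Da


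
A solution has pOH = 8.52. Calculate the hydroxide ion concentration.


[OH-] = 10^(-pOH)
[OH-] = 10^(-8.52)
[OH-] = 3.020e-09 M

3.020e-09 M


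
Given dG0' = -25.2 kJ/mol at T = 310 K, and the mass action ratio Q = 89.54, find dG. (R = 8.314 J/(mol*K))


dG = dG0' + RT * ln(Q) / 1000
dG = -25.2 + 8.314 * 310 * ln(89.54) / 1000
dG = -13.6157 kJ/mol

-13.6157 kJ/mol


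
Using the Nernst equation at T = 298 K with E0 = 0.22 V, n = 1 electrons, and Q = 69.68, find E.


E = E0 - (RT/nF) * ln(Q)
E = 0.22 - (8.314 * 298 / (1 * 96485)) * ln(69.68)
E = 0.111 V

0.111 V


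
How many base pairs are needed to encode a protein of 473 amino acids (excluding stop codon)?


Each amino acid = 1 codon = 3 bp
bp = 473 * 3 = 1419 bp

1419 bp


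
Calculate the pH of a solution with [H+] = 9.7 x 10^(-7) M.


pH = -log10([H+])
pH = -log10(9.7 x 10^(-7))
pH = 6.0132

6.0132


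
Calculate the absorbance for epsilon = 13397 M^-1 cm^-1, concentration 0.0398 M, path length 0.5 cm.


A = epsilon * c * l
A = 13397 * 0.0398 * 0.5
A = 266.6003

266.6003


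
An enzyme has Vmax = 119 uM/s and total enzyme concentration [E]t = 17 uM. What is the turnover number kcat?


kcat = Vmax / [E]t
kcat = 119 / 17
kcat = 7.0 s^-1

7.0 s^-1


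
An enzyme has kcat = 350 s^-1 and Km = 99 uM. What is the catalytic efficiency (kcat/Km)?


Catalytic efficiency = kcat / Km
= 350 / 99
= 3.5354 uM^-1*s^-1

3.5354 uM^-1*s^-1


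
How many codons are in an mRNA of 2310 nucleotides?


codons = nucleotides / 3
codons = 2310 / 3 = 770

770


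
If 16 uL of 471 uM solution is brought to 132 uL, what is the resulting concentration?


C2 = C1 * V1 / V2
C2 = 471 * 16 / 132
C2 = 57.0909 uM

57.0909 uM


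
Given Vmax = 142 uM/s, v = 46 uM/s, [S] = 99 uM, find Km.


Km = [S] * (Vmax - v) / v
Km = 99 * (142 - 46) / 46
Km = 206.6087 uM

206.6087 uM


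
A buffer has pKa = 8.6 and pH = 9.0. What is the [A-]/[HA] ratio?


[A-]/[HA] = 10^(pH - pKa)
= 10^(9.0 - 8.6)
= 2.5119

2.5119


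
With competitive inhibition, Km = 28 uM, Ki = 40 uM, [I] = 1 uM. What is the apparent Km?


Km_app = Km * (1 + [I]/Ki)
Km_app = 28 * (1 + 1/40)
Km_app = 28.7 uM

28.7 uM


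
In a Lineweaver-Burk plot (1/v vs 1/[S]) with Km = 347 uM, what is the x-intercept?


x-intercept = -1/Km
= -1/347
= -0.0029 1/uM

-0.0029 1/uM


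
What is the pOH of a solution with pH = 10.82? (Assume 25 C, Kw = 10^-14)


pOH = 14 - pH
pOH = 14 - 10.82
pOH = 3.18

3.18


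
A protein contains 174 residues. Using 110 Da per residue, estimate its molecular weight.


MW = n_residues * 110 Da
MW = 174 * 110
MW = 19140 Da

19140 Da


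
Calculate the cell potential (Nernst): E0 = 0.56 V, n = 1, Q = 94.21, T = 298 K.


E = E0 - (RT/nF) * ln(Q)
E = 0.56 - (8.314 * 298 / (1 * 96485)) * ln(94.21)
E = 0.4433 V

0.4433 V


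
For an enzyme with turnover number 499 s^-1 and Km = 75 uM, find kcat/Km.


Catalytic efficiency = kcat / Km
= 499 / 75
= 6.6533 uM^-1*s^-1

6.6533 uM^-1*s^-1


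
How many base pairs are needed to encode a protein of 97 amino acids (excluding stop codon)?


Each amino acid = 1 codon = 3 bp
bp = 97 * 3 = 291 bp

291 bp


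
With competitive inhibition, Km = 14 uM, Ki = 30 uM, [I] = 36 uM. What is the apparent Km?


Km_app = Km * (1 + [I]/Ki)
Km_app = 14 * (1 + 36/30)
Km_app = 30.8 uM

30.8 uM


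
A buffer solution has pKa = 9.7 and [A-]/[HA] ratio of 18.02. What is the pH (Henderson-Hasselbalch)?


pH = pKa + log10([A-]/[HA])
pH = 9.7 + log10(18.02)
pH = 10.9558

10.9558


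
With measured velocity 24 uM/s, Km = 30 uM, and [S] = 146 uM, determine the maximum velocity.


Vmax = v * (Km + [S]) / [S]
Vmax = 24 * (30 + 146) / 146
Vmax = 28.9315 uM/s

28.9315 uM/s


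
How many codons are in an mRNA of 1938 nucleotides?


codons = nucleotides / 3
codons = 1938 / 3 = 646

646


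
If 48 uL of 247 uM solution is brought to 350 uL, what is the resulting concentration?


C2 = C1 * V1 / V2
C2 = 247 * 48 / 350
C2 = 33.8743 uM

33.8743 uM


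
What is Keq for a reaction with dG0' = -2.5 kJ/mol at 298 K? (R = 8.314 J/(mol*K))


Keq = exp(-dG0 * 1000 / (R * T))
Keq = exp(-(-2.5) * 1000 / (8.314 * 298))
Keq = 2.743

2.743


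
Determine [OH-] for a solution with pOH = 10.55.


[OH-] = 10^(-pOH)
[OH-] = 10^(-10.55)
[OH-] = 2.818e-11 M

2.818e-11 M


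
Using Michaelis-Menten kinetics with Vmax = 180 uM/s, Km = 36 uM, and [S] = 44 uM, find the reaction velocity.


v = Vmax * [S] / (Km + [S])
v = 180 * 44 / (36 + 44)
v = 99.0 uM/s

99.0 uM/s


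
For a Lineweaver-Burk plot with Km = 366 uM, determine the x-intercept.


x-intercept = -1/Km
= -1/366
= -0.0027 1/uM

-0.0027 1/uM


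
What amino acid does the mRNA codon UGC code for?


Standard genetic code lookup.
Codon UGC -> Cys

Cys


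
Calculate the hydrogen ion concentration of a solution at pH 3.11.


[H+] = 10^(-pH)
[H+] = 10^(-3.11)
[H+] = 7.762e-04 M

7.762e-04 M


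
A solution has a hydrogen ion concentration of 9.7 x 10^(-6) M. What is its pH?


pH = -log10([H+])
pH = -log10(9.7 x 10^(-6))
pH = 5.0132

5.0132


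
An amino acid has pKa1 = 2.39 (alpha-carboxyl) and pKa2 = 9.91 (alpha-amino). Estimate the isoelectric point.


pI = (pKa1 + pKa2) / 2
pI = (2.39 + 9.91) / 2
pI = 6.15

6.15


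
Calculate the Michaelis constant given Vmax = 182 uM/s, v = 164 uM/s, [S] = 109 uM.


Km = [S] * (Vmax - v) / v
Km = 109 * (182 - 164) / 164
Km = 11.9634 uM

11.9634 uM


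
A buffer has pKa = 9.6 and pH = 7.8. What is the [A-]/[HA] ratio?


[A-]/[HA] = 10^(pH - pKa)
= 10^(7.8 - 9.6)
= 0.0158

0.0158


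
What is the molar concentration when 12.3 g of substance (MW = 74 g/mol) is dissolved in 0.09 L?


C = (mass / MW) / volume
C = (12.3 / 74) / 0.09
C = 1.8468 M

1.8468 M


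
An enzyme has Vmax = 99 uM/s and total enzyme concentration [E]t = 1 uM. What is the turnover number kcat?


kcat = Vmax / [E]t
kcat = 99 / 1
kcat = 99.0 s^-1

99.0 s^-1


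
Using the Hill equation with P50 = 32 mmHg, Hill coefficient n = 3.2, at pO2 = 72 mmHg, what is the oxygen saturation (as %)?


Y = pO2^n / (P50^n + pO2^n)
Y = 72^3.2 / (32^3.2 + 72^3.2)
Y = 93.05%

93.05%


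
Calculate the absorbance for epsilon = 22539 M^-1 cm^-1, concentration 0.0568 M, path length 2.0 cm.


A = epsilon * c * l
A = 22539 * 0.0568 * 2.0
A = 2560.4304

2560.4304


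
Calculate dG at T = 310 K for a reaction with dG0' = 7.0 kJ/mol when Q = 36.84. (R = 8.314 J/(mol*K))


dG = dG0' + RT * ln(Q) / 1000
dG = 7.0 + 8.314 * 310 * ln(36.84) / 1000
dG = 16.2954 kJ/mol

16.2954 kJ/mol


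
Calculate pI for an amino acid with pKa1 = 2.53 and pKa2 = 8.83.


pI = (pKa1 + pKa2) / 2
pI = (2.53 + 8.83) / 2
pI = 5.68

5.68


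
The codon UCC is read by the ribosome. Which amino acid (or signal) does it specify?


Standard genetic code lookup.
Codon UCC -> Ser

Ser


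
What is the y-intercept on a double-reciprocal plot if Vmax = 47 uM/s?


y-intercept = 1/Vmax
= 1/47
= 0.0213 s/uM

0.0213 s/uM


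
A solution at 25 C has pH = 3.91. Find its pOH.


pOH = 14 - pH
pOH = 14 - 3.91
pOH = 10.09

10.09


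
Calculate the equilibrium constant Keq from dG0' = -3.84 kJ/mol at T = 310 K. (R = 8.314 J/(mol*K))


Keq = exp(-dG0 * 1000 / (R * T))
Keq = exp(-(-3.84) * 1000 / (8.314 * 310))
Keq = 4.4367

4.4367


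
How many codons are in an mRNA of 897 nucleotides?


codons = nucleotides / 3
codons = 897 / 3 = 299

299


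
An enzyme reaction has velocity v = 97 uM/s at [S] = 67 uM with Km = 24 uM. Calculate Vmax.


Vmax = v * (Km + [S]) / [S]
Vmax = 97 * (24 + 67) / 67
Vmax = 131.7463 uM/s

131.7463 uM/s


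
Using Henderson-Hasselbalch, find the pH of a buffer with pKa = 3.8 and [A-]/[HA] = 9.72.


pH = pKa + log10([A-]/[HA])
pH = 3.8 + log10(9.72)
pH = 4.7877

4.7877


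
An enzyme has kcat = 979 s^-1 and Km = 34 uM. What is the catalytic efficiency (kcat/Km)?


Catalytic efficiency = kcat / Km
= 979 / 34
= 28.7941 uM^-1*s^-1

28.7941 uM^-1*s^-1


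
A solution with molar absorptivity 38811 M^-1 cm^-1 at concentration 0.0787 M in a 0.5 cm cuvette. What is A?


A = epsilon * c * l
A = 38811 * 0.0787 * 0.5
A = 1527.2129

1527.2129


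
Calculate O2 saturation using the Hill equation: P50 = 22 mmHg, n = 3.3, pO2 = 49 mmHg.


Y = pO2^n / (P50^n + pO2^n)
Y = 49^3.3 / (22^3.3 + 49^3.3)
Y = 93.36%

93.36%


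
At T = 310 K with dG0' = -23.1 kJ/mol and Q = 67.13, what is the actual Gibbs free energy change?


dG = dG0' + RT * ln(Q) / 1000
dG = -23.1 + 8.314 * 310 * ln(67.13) / 1000
dG = -12.2581 kJ/mol

-12.2581 kJ/mol


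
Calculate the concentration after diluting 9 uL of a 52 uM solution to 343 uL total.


C2 = C1 * V1 / V2
C2 = 52 * 9 / 343
C2 = 1.3644 uM

1.3644 uM


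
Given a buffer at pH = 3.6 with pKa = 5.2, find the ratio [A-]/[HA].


[A-]/[HA] = 10^(pH - pKa)
= 10^(3.6 - 5.2)
= 0.0251

0.0251


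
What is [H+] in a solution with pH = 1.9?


[H+] = 10^(-pH)
[H+] = 10^(-1.9)
[H+] = 0.0126 M

0.0126 M


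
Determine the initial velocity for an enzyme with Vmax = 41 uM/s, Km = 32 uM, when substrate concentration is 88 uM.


v = Vmax * [S] / (Km + [S])
v = 41 * 88 / (32 + 88)
v = 30.0667 uM/s

30.0667 uM/s


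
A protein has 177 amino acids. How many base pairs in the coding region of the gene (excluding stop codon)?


Each amino acid = 1 codon = 3 bp
bp = 177 * 3 = 531 bp

531 bp


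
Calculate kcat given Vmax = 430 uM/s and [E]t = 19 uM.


kcat = Vmax / [E]t
kcat = 430 / 19
kcat = 22.6316 s^-1

22.6316 s^-1


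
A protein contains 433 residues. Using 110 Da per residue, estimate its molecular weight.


MW = n_residues * 110 Da
MW = 433 * 110
MW = 47630 Da

47630 Da


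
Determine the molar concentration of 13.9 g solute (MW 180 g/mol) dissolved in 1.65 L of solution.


C = (mass / MW) / volume
C = (13.9 / 180) / 1.65
C = 0.0468 M

0.0468 M


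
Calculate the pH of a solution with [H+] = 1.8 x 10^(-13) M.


pH = -log10([H+])
pH = -log10(1.8 x 10^(-13))
pH = 12.7447

12.7447


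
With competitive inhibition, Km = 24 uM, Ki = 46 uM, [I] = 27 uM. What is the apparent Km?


Km_app = Km * (1 + [I]/Ki)
Km_app = 24 * (1 + 27/46)
Km_app = 38.087 uM

38.087 uM


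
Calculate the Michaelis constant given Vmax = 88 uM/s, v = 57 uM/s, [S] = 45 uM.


Km = [S] * (Vmax - v) / v
Km = 45 * (88 - 57) / 57
Km = 24.4737 uM

24.4737 uM


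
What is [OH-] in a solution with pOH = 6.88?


[OH-] = 10^(-pOH)
[OH-] = 10^(-6.88)
[OH-] = 1.318e-07 M

1.318e-07 M


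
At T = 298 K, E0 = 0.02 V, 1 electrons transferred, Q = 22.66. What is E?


E = E0 - (RT/nF) * ln(Q)
E = 0.02 - (8.314 * 298 / (1 * 96485)) * ln(22.66)
E = -0.0601 V

-0.0601 V


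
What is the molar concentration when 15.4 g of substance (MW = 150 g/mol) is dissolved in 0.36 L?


C = (mass / MW) / volume
C = (15.4 / 150) / 0.36
C = 0.2852 M

0.2852 M


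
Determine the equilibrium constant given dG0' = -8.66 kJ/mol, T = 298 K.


Keq = exp(-dG0 * 1000 / (R * T))
Keq = exp(-(-8.66) * 1000 / (8.314 * 298))
Keq = 32.9621

32.9621


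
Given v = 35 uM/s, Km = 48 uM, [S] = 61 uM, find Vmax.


Vmax = v * (Km + [S]) / [S]
Vmax = 35 * (48 + 61) / 61
Vmax = 62.541 uM/s

62.541 uM/s


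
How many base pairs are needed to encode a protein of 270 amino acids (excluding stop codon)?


Each amino acid = 1 codon = 3 bp
bp = 270 * 3 = 810 bp

810 bp


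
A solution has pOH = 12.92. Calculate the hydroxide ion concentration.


[OH-] = 10^(-pOH)
[OH-] = 10^(-12.92)
[OH-] = 1.202e-13 M

1.202e-13 M


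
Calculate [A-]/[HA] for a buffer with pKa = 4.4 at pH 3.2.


[A-]/[HA] = 10^(pH - pKa)
= 10^(3.2 - 4.4)
= 0.0631

0.0631


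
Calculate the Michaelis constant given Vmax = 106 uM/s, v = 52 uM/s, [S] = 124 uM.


Km = [S] * (Vmax - v) / v
Km = 124 * (106 - 52) / 52
Km = 128.7692 uM

128.7692 uM


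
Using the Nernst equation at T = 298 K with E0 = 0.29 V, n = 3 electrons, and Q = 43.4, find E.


E = E0 - (RT/nF) * ln(Q)
E = 0.29 - (8.314 * 298 / (3 * 96485)) * ln(43.4)
E = 0.2577 V

0.2577 V


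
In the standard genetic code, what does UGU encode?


Standard genetic code lookup.
Codon UGU -> Cys

Cys


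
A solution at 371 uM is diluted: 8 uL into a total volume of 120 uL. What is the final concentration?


C2 = C1 * V1 / V2
C2 = 371 * 8 / 120
C2 = 24.7333 uM

24.7333 uM


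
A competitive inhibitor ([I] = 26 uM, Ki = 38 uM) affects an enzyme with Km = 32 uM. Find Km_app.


Km_app = Km * (1 + [I]/Ki)
Km_app = 32 * (1 + 26/38)
Km_app = 53.8947 uM

53.8947 uM


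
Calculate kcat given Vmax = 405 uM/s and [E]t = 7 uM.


kcat = Vmax / [E]t
kcat = 405 / 7
kcat = 57.8571 s^-1

57.8571 s^-1


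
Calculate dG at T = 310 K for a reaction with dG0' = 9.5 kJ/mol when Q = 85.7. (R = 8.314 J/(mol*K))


dG = dG0' + RT * ln(Q) / 1000
dG = 9.5 + 8.314 * 310 * ln(85.7) / 1000
dG = 20.9714 kJ/mol

20.9714 kJ/mol


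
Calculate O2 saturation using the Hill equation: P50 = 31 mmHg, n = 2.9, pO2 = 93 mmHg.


Y = pO2^n / (P50^n + pO2^n)
Y = 93^2.9 / (31^2.9 + 93^2.9)
Y = 96.03%

96.03%


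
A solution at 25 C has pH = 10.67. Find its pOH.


pOH = 14 - pH
pOH = 14 - 10.67
pOH = 3.33

3.33


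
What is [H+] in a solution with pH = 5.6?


[H+] = 10^(-pH)
[H+] = 10^(-5.6)
[H+] = 2.512e-06 M

2.512e-06 M


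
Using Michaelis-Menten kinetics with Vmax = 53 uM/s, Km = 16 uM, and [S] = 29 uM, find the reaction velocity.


v = Vmax * [S] / (Km + [S])
v = 53 * 29 / (16 + 29)
v = 34.1556 uM/s

34.1556 uM/s


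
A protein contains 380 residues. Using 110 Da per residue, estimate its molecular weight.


MW = n_residues * 110 Da
MW = 380 * 110
MW = 41800 Da

41800 Da


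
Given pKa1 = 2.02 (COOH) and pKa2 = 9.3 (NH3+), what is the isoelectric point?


pI = (pKa1 + pKa2) / 2
pI = (2.02 + 9.3) / 2
pI = 5.66

5.66


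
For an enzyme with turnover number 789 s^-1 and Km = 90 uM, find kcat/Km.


Catalytic efficiency = kcat / Km
= 789 / 90
= 8.7667 uM^-1*s^-1

8.7667 uM^-1*s^-1


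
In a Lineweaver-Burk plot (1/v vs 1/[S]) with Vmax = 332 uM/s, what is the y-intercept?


y-intercept = 1/Vmax
= 1/332
= 0.003 s/uM

0.003 s/uM


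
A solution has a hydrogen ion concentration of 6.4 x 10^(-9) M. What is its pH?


pH = -log10([H+])
pH = -log10(6.4 x 10^(-9))
pH = 8.1938

8.1938


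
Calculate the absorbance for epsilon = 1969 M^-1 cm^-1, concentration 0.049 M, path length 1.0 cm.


A = epsilon * c * l
A = 1969 * 0.049 * 1.0
A = 96.481

96.481


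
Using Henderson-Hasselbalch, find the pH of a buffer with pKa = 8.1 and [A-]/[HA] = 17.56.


pH = pKa + log10([A-]/[HA])
pH = 8.1 + log10(17.56)
pH = 9.3445

9.3445


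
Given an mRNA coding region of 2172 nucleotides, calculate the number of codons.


codons = nucleotides / 3
codons = 2172 / 3 = 724

724


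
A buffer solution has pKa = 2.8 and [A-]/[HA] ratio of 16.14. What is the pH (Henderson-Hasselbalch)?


pH = pKa + log10([A-]/[HA])
pH = 2.8 + log10(16.14)
pH = 4.0079

4.0079


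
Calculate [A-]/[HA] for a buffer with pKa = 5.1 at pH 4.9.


[A-]/[HA] = 10^(pH - pKa)
= 10^(4.9 - 5.1)
= 0.631

0.631


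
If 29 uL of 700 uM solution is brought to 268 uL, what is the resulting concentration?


C2 = C1 * V1 / V2
C2 = 700 * 29 / 268
C2 = 75.7463 uM

75.7463 uM


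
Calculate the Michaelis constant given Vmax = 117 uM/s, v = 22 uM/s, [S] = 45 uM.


Km = [S] * (Vmax - v) / v
Km = 45 * (117 - 22) / 22
Km = 194.3182 uM

194.3182 uM


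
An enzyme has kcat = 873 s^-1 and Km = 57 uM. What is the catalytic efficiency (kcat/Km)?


Catalytic efficiency = kcat / Km
= 873 / 57
= 15.3158 uM^-1*s^-1

15.3158 uM^-1*s^-1


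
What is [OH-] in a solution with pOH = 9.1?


[OH-] = 10^(-pOH)
[OH-] = 10^(-9.1)
[OH-] = 7.943e-10 M

7.943e-10 M


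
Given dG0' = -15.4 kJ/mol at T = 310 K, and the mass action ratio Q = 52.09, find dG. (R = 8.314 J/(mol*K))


dG = dG0' + RT * ln(Q) / 1000
dG = -15.4 + 8.314 * 310 * ln(52.09) / 1000
dG = -5.2118 kJ/mol

-5.2118 kJ/mol


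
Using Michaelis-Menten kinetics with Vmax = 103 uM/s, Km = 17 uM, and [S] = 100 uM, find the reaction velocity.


v = Vmax * [S] / (Km + [S])
v = 103 * 100 / (17 + 100)
v = 88.0342 uM/s

88.0342 uM/s


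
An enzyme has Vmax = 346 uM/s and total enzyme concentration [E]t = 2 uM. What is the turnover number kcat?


kcat = Vmax / [E]t
kcat = 346 / 2
kcat = 173.0 s^-1

173.0 s^-1


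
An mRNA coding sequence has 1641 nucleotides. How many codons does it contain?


codons = nucleotides / 3
codons = 1641 / 3 = 547

547


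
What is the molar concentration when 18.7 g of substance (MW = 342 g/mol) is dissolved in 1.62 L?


C = (mass / MW) / volume
C = (18.7 / 342) / 1.62
C = 0.0338 M

0.0338 M


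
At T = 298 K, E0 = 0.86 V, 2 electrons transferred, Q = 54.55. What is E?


E = E0 - (RT/nF) * ln(Q)
E = 0.86 - (8.314 * 298 / (2 * 96485)) * ln(54.55)
E = 0.8087 V

0.8087 V


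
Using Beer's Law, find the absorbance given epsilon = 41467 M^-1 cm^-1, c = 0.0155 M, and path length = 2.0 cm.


A = epsilon * c * l
A = 41467 * 0.0155 * 2.0
A = 1285.477

1285.477


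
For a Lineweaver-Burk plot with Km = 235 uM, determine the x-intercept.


x-intercept = -1/Km
= -1/235
= -0.0043 1/uM

-0.0043 1/uM


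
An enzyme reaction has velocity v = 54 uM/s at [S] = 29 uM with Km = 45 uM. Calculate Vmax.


Vmax = v * (Km + [S]) / [S]
Vmax = 54 * (45 + 29) / 29
Vmax = 137.7931 uM/s

137.7931 uM/s


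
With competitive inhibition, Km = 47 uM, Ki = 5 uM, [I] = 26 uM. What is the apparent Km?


Km_app = Km * (1 + [I]/Ki)
Km_app = 47 * (1 + 26/5)
Km_app = 291.4 uM

291.4 uM


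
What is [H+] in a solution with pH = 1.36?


[H+] = 10^(-pH)
[H+] = 10^(-1.36)
[H+] = 0.0437 M

0.0437 M


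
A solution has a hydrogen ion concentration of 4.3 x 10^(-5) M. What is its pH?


pH = -log10([H+])
pH = -log10(4.3 x 10^(-5))
pH = 4.3665

4.3665


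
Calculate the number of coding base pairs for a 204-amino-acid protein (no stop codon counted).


Each amino acid = 1 codon = 3 bp
bp = 204 * 3 = 612 bp

612 bp


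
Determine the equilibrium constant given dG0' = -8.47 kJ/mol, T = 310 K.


Keq = exp(-dG0 * 1000 / (R * T))
Keq = exp(-(-8.47) * 1000 / (8.314 * 310))
Keq = 26.7446

26.7446


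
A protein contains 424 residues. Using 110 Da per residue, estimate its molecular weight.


MW = n_residues * 110 Da
MW = 424 * 110
MW = 46640 Da

46640 Da


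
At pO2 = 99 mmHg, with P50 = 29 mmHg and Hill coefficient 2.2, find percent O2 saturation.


Y = pO2^n / (P50^n + pO2^n)
Y = 99^2.2 / (29^2.2 + 99^2.2)
Y = 93.71%

93.71%


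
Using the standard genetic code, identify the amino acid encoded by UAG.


Standard genetic code lookup.
Codon UAG -> Stop

Stop


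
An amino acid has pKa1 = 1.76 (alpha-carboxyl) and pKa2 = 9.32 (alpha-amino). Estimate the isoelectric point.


pI = (pKa1 + pKa2) / 2
pI = (1.76 + 9.32) / 2
pI = 5.54

5.54


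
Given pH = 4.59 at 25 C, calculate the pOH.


pOH = 14 - pH
pOH = 14 - 4.59
pOH = 9.41

9.41


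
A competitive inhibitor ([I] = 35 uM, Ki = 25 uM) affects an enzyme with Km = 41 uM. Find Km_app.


Km_app = Km * (1 + [I]/Ki)
Km_app = 41 * (1 + 35/25)
Km_app = 98.4 uM

98.4 uM


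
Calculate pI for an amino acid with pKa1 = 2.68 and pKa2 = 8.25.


pI = (pKa1 + pKa2) / 2
pI = (2.68 + 8.25) / 2
pI = 5.465

5.465


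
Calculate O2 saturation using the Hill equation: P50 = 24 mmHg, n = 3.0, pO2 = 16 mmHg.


Y = pO2^n / (P50^n + pO2^n)
Y = 16^3.0 / (24^3.0 + 16^3.0)
Y = 22.86%

22.86%


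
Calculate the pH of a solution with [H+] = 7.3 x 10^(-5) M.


pH = -log10([H+])
pH = -log10(7.3 x 10^(-5))
pH = 4.1367

4.1367


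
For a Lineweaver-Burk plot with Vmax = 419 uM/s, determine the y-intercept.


y-intercept = 1/Vmax
= 1/419
= 0.0024 s/uM

0.0024 s/uM


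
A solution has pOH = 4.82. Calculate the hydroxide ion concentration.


[OH-] = 10^(-pOH)
[OH-] = 10^(-4.82)
[OH-] = 1.514e-05 M

1.514e-05 M


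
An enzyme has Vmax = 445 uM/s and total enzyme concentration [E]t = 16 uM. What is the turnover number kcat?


kcat = Vmax / [E]t
kcat = 445 / 16
kcat = 27.8125 s^-1

27.8125 s^-1


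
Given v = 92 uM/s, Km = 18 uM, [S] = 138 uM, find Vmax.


Vmax = v * (Km + [S]) / [S]
Vmax = 92 * (18 + 138) / 138
Vmax = 104.0 uM/s

104.0 uM/s


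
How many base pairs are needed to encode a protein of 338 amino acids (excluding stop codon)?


Each amino acid = 1 codon = 3 bp
bp = 338 * 3 = 1014 bp

1014 bp


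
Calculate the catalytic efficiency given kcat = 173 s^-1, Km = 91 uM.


Catalytic efficiency = kcat / Km
= 173 / 91
= 1.9011 uM^-1*s^-1

1.9011 uM^-1*s^-1


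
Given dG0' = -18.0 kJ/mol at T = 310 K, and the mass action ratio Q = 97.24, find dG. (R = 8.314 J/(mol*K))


dG = dG0' + RT * ln(Q) / 1000
dG = -18.0 + 8.314 * 310 * ln(97.24) / 1000
dG = -6.203 kJ/mol

-6.203 kJ/mol


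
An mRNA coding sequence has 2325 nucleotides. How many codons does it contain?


codons = nucleotides / 3
codons = 2325 / 3 = 775

775


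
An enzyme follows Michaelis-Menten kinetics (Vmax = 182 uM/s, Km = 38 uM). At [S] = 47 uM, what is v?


v = Vmax * [S] / (Km + [S])
v = 182 * 47 / (38 + 47)
v = 100.6353 uM/s

100.6353 uM/s


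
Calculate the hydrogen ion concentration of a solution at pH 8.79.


[H+] = 10^(-pH)
[H+] = 10^(-8.79)
[H+] = 1.622e-09 M

1.622e-09 M


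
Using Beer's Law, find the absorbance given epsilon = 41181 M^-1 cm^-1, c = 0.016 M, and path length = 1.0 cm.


A = epsilon * c * l
A = 41181 * 0.016 * 1.0
A = 658.896

658.896


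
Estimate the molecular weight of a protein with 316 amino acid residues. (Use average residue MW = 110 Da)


MW = n_residues * 110 Da
MW = 316 * 110
MW = 34760 Da

34760 Da


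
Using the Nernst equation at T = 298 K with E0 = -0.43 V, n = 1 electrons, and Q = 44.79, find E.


E = E0 - (RT/nF) * ln(Q)
E = -0.43 - (8.314 * 298 / (1 * 96485)) * ln(44.79)
E = -0.5276 V

-0.5276 V


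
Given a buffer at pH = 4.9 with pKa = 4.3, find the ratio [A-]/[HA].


[A-]/[HA] = 10^(pH - pKa)
= 10^(4.9 - 4.3)
= 3.9811

3.9811


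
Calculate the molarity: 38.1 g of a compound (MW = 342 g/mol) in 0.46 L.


C = (mass / MW) / volume
C = (38.1 / 342) / 0.46
C = 0.2422 M

0.2422 M


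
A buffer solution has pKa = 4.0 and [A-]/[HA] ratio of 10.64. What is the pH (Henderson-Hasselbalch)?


pH = pKa + log10([A-]/[HA])
pH = 4.0 + log10(10.64)
pH = 5.0269

5.0269


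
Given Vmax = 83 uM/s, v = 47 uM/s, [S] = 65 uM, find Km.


Km = [S] * (Vmax - v) / v
Km = 65 * (83 - 47) / 47
Km = 49.7872 uM

49.7872 uM


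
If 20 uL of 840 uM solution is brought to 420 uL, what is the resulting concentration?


C2 = C1 * V1 / V2
C2 = 840 * 20 / 420
C2 = 40.0 uM

40.0 uM


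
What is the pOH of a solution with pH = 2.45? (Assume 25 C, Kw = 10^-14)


pOH = 14 - pH
pOH = 14 - 2.45
pOH = 11.55

11.55


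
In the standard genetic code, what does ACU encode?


Standard genetic code lookup.
Codon ACU -> Thr

Thr


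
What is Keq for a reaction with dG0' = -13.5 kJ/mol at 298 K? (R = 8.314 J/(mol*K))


Keq = exp(-dG0 * 1000 / (R * T))
Keq = exp(-(-13.5) * 1000 / (8.314 * 298))
Keq = 232.4983

232.4983


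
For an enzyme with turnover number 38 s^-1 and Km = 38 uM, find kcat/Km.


Catalytic efficiency = kcat / Km
= 38 / 38
= 1.0 uM^-1*s^-1

1.0 uM^-1*s^-1


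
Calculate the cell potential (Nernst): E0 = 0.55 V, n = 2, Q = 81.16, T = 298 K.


E = E0 - (RT/nF) * ln(Q)
E = 0.55 - (8.314 * 298 / (2 * 96485)) * ln(81.16)
E = 0.4936 V

0.4936 V


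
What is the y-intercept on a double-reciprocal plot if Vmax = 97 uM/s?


y-intercept = 1/Vmax
= 1/97
= 0.0103 s/uM

0.0103 s/uM


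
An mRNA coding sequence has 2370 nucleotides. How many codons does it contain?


codons = nucleotides / 3
codons = 2370 / 3 = 790

790


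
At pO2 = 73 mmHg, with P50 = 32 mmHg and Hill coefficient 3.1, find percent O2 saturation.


Y = pO2^n / (P50^n + pO2^n)
Y = 73^3.1 / (32^3.1 + 73^3.1)
Y = 92.8%

92.8%


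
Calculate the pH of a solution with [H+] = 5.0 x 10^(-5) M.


pH = -log10([H+])
pH = -log10(5.0 x 10^(-5))
pH = 4.301

4.301


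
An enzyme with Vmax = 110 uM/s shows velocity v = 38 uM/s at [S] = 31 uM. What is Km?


Km = [S] * (Vmax - v) / v
Km = 31 * (110 - 38) / 38
Km = 58.7368 uM

58.7368 uM


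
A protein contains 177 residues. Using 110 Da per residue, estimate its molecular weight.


MW = n_residues * 110 Da
MW = 177 * 110
MW = 19470 Da

19470 Da


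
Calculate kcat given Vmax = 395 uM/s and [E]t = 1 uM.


kcat = Vmax / [E]t
kcat = 395 / 1
kcat = 395.0 s^-1

395.0 s^-1


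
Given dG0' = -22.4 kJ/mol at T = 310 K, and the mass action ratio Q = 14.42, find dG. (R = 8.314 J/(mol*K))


dG = dG0' + RT * ln(Q) / 1000
dG = -22.4 + 8.314 * 310 * ln(14.42) / 1000
dG = -15.5221 kJ/mol

-15.5221 kJ/mol


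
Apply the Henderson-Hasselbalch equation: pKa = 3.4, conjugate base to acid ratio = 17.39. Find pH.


pH = pKa + log10([A-]/[HA])
pH = 3.4 + log10(17.39)
pH = 4.6403

4.6403


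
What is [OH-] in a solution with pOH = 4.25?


[OH-] = 10^(-pOH)
[OH-] = 10^(-4.25)
[OH-] = 5.623e-05 M

5.623e-05 M


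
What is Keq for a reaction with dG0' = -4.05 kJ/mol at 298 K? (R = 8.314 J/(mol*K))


Keq = exp(-dG0 * 1000 / (R * T))
Keq = exp(-(-4.05) * 1000 / (8.314 * 298))
Keq = 5.1277

5.1277


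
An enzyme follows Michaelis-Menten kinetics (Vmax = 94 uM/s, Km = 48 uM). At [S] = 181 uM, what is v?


v = Vmax * [S] / (Km + [S])
v = 94 * 181 / (48 + 181)
v = 74.2969 uM/s

74.2969 uM/s


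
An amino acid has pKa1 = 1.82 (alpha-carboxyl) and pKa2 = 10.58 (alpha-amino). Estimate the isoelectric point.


pI = (pKa1 + pKa2) / 2
pI = (1.82 + 10.58) / 2
pI = 6.2

6.2


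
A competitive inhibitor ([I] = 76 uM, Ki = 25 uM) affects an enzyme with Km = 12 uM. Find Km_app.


Km_app = Km * (1 + [I]/Ki)
Km_app = 12 * (1 + 76/25)
Km_app = 48.48 uM

48.48 uM


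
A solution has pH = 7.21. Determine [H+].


[H+] = 10^(-pH)
[H+] = 10^(-7.21)
[H+] = 6.166e-08 M

6.166e-08 M


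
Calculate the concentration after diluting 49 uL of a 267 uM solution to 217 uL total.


C2 = C1 * V1 / V2
C2 = 267 * 49 / 217
C2 = 60.2903 uM

60.2903 uM


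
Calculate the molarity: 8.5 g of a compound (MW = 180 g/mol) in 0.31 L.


C = (mass / MW) / volume
C = (8.5 / 180) / 0.31
C = 0.1523 M

0.1523 M


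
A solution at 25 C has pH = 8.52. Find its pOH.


pOH = 14 - pH
pOH = 14 - 8.52
pOH = 5.48

5.48


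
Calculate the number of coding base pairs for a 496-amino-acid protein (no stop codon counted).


Each amino acid = 1 codon = 3 bp
bp = 496 * 3 = 1488 bp

1488 bp


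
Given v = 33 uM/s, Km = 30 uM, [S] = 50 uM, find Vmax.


Vmax = v * (Km + [S]) / [S]
Vmax = 33 * (30 + 50) / 50
Vmax = 52.8 uM/s

52.8 uM/s


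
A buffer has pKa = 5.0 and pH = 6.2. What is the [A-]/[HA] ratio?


[A-]/[HA] = 10^(pH - pKa)
= 10^(6.2 - 5.0)
= 15.8489

15.8489


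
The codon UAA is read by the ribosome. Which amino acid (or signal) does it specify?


Standard genetic code lookup.
Codon UAA -> Stop

Stop


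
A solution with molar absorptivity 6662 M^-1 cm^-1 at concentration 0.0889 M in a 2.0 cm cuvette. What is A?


A = epsilon * c * l
A = 6662 * 0.0889 * 2.0
A = 1184.5036

1184.5036


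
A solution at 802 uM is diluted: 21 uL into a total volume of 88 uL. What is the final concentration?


C2 = C1 * V1 / V2
C2 = 802 * 21 / 88
C2 = 191.3864 uM

191.3864 uM


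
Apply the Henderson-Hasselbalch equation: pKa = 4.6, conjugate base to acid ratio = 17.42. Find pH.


pH = pKa + log10([A-]/[HA])
pH = 4.6 + log10(17.42)
pH = 5.841

5.841


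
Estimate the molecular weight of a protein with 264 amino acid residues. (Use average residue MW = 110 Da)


MW = n_residues * 110 Da
MW = 264 * 110
MW = 29040 Da

29040 Da


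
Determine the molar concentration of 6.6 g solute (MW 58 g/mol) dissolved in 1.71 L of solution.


C = (mass / MW) / volume
C = (6.6 / 58) / 1.71
C = 0.0665 M

0.0665 M


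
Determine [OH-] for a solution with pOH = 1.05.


[OH-] = 10^(-pOH)
[OH-] = 10^(-1.05)
[OH-] = 0.0891 M

0.0891 M


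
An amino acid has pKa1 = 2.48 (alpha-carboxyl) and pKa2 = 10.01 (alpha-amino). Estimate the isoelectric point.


pI = (pKa1 + pKa2) / 2
pI = (2.48 + 10.01) / 2
pI = 6.245

6.245


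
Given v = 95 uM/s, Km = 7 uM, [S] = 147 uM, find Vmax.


Vmax = v * (Km + [S]) / [S]
Vmax = 95 * (7 + 147) / 147
Vmax = 99.5238 uM/s

99.5238 uM/s


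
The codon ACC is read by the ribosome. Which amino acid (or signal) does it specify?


Standard genetic code lookup.
Codon ACC -> Thr

Thr


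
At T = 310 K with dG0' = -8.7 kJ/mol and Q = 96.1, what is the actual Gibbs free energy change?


dG = dG0' + RT * ln(Q) / 1000
dG = -8.7 + 8.314 * 310 * ln(96.1) / 1000
dG = 3.0666 kJ/mol

3.0666 kJ/mol


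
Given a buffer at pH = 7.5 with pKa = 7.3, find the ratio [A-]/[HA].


[A-]/[HA] = 10^(pH - pKa)
= 10^(7.5 - 7.3)
= 1.5849

1.5849


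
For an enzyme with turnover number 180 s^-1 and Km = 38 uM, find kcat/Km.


Catalytic efficiency = kcat / Km
= 180 / 38
= 4.7368 uM^-1*s^-1

4.7368 uM^-1*s^-1


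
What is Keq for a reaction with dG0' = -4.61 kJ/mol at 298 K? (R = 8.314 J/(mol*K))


Keq = exp(-dG0 * 1000 / (R * T))
Keq = exp(-(-4.61) * 1000 / (8.314 * 298))
Keq = 6.4282

6.4282


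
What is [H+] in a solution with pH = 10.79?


[H+] = 10^(-pH)
[H+] = 10^(-10.79)
[H+] = 1.622e-11 M

1.622e-11 M


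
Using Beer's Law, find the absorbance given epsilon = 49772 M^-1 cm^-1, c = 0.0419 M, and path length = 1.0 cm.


A = epsilon * c * l
A = 49772 * 0.0419 * 1.0
A = 2085.4468

2085.4468


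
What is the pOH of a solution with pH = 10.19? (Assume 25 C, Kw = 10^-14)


pOH = 14 - pH
pOH = 14 - 10.19
pOH = 3.81

3.81


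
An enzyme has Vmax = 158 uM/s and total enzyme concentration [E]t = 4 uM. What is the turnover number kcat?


kcat = Vmax / [E]t
kcat = 158 / 4
kcat = 39.5 s^-1

39.5 s^-1


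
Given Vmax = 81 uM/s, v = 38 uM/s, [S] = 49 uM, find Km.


Km = [S] * (Vmax - v) / v
Km = 49 * (81 - 38) / 38
Km = 55.4474 uM

55.4474 uM


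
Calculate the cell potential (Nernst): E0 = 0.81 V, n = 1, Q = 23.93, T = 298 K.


E = E0 - (RT/nF) * ln(Q)
E = 0.81 - (8.314 * 298 / (1 * 96485)) * ln(23.93)
E = 0.7285 V

0.7285 V


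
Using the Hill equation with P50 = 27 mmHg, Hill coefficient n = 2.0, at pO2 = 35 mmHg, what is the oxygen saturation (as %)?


Y = pO2^n / (P50^n + pO2^n)
Y = 35^2.0 / (27^2.0 + 35^2.0)
Y = 62.69%

62.69%


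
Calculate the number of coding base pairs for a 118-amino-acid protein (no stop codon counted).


Each amino acid = 1 codon = 3 bp
bp = 118 * 3 = 354 bp

354 bp
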